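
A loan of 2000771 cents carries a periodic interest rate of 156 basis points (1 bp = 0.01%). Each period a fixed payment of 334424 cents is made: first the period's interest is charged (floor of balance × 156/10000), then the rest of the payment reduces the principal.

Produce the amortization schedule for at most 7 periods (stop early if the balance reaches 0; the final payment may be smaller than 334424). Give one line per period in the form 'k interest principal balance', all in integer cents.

1. interest=⌊2000771·156/10000⌋=31212; principal=334424-31212=303212; balance=2000771-303212=1697559
2. interest=⌊1697559·156/10000⌋=26481; principal=334424-26481=307943; balance=1697559-307943=1389616
3. interest=⌊1389616·156/10000⌋=21678; principal=334424-21678=312746; balance=1389616-312746=1076870
4. interest=⌊1076870·156/10000⌋=16799; principal=334424-16799=317625; balance=1076870-317625=759245
5. interest=⌊759245·156/10000⌋=11844; principal=334424-11844=322580; balance=759245-322580=436665
6. interest=⌊436665·156/10000⌋=6811; principal=334424-6811=327613; balance=436665-327613=109052
7. interest=⌊109052·156/10000⌋=1701; principal=min(334424-1701,109052)=109052; balance=109052-109052=0

1 31212 303212 1697559
2 26481 307943 1389616
3 21678 312746 1076870
4 16799 317625 759245
5 11844 322580 436665
6 6811 327613 109052
7 1701 109052 0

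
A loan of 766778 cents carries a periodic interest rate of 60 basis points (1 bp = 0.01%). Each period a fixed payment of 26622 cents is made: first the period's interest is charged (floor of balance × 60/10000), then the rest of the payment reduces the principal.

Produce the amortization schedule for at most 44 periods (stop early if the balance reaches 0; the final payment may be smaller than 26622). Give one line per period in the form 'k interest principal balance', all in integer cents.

1. interest=⌊766778·60/10000⌋=4600; principal=26622-4600=22022; balance=766778-22022=744756
2. interest=⌊744756·60/10000⌋=4468; principal=26622-4468=22154; balance=744756-22154=722602
3. interest=⌊722602·60/10000⌋=4335; principal=26622-4335=22287; balance=722602-22287=700315
4. interest=⌊700315·60/10000⌋=4201; principal=26622-4201=22421; balance=700315-22421=677894
5. interest=⌊677894·60/10000⌋=4067; principal=26622-4067=22555; balance=677894-22555=655339
6. interest=⌊655339·60/10000⌋=3932; principal=26622-3932=22690; balance=655339-22690=632649
7. interest=⌊632649·60/10000⌋=3795; principal=26622-3795=22827; balance=632649-22827=609822
8. interest=⌊609822·60/10000⌋=3658; principal=26622-3658=22964; balance=609822-22964=586858
9. interest=⌊586858·60/10000⌋=3521; principal=26622-3521=23101; balance=586858-23101=563757
10. interest=⌊563757·60/10000⌋=3382; principal=26622-3382=23240; balance=563757-23240=540517
11. interest=⌊540517·60/10000⌋=3243; principal=26622-3243=23379; balance=540517-23379=517138
12. interest=⌊517138·60/10000⌋=3102; principal=26622-3102=23520; balance=517138-23520=493618
13. interest=⌊493618·60/10000⌋=2961; principal=26622-2961=23661; balance=493618-23661=469957
14. interest=⌊469957·60/10000⌋=2819; principal=26622-2819=23803; balance=469957-23803=446154
15. interest=⌊446154·60/10000⌋=2676; principal=26622-2676=23946; balance=446154-23946=422208
16. interest=⌊422208·60/10000⌋=2533; principal=26622-2533=24089; balance=422208-24089=398119
17. interest=⌊398119·60/10000⌋=2388; principal=26622-2388=24234; balance=398119-24234=373885
18. interest=⌊373885·60/10000⌋=2243; principal=26622-2243=24379; balance=373885-24379=349506
19. interest=⌊349506·60/10000⌋=2097; principal=26622-2097=24525; balance=349506-24525=324981
20. interest=⌊324981·60/10000⌋=1949; principal=26622-1949=24673; balance=324981-24673=300308
21. interest=⌊300308·60/10000⌋=1801; principal=26622-1801=24821; balance=300308-24821=275487
22. interest=⌊275487·60/10000⌋=1652; principal=26622-1652=24970; balance=275487-24970=250517
23. interest=⌊250517·60/10000⌋=1503; principal=26622-1503=25119; balance=250517-25119=225398
24. interest=⌊225398·60/10000⌋=1352; principal=26622-1352=25270; balance=225398-25270=200128
25. interest=⌊200128·60/10000⌋=1200; principal=26622-1200=25422; balance=200128-25422=174706
26. interest=⌊174706·60/10000⌋=1048; principal=26622-1048=25574; balance=174706-25574=149132
27. interest=⌊149132·60/10000⌋=894; principal=26622-894=25728; balance=149132-25728=123404
28. interest=⌊123404·60/10000⌋=740; principal=26622-740=25882; balance=123404-25882=97522
29. interest=⌊97522·60/10000⌋=585; principal=26622-585=26037; balance=97522-26037=71485
30. interest=⌊71485·60/10000⌋=428; principal=26622-428=26194; balance=71485-26194=45291
31. interest=⌊45291·60/10000⌋=271; principal=26622-271=26351; balance=45291-26351=18940
32. interest=⌊18940·60/10000⌋=113; principal=min(26622-113,18940)=18940; balance=18940-18940=0

1 4600 22022 744756
2 4468 22154 722602
3 4335 22287 700315
4 4201 22421 677894
5 4067 22555 655339
6 3932 22690 632649
7 3795 22827 609822
8 3658 22964 586858
9 3521 23101 563757
10 3382 23240 540517
11 3243 23379 517138
12 3102 23520 493618
13 2961 23661 469957
14 2819 23803 446154
15 2676 23946 422208
16 2533 24089 398119
17 2388 24234 373885
18 2243 24379 349506
19 2097 24525 324981
20 1949 24673 300308
21 1801 24821 275487
22 1652 24970 250517
23 1503 25119 225398
24 1352 25270 200128
25 1200 25422 174706
26 1048 25574 149132
27 894 25728 123404
28 740 25882 97522
29 585 26037 71485
30 428 26194 45291
31 271 26351 18940
32 113 18940 0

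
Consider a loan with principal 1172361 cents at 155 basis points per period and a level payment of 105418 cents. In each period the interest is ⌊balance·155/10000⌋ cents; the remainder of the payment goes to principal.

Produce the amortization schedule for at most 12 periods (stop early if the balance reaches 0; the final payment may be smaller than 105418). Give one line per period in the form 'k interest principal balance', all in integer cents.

1. interest=⌊1172361·155/10000⌋=18171; principal=105418-18171=87247; balance=1172361-87247=1085114
2. interest=⌊1085114·155/10000⌋=16819; principal=105418-16819=88599; balance=1085114-88599=996515
3. interest=⌊996515·155/10000⌋=15445; principal=105418-15445=89973; balance=996515-89973=906542
4. interest=⌊906542·155/10000⌋=14051; principal=105418-14051=91367; balance=906542-91367=815175
5. interest=⌊815175·155/10000⌋=12635; principal=105418-12635=92783; balance=815175-92783=722392
6. interest=⌊722392·155/10000⌋=11197; principal=105418-11197=94221; balance=722392-94221=628171
7. interest=⌊628171·155/10000⌋=9736; principal=105418-9736=95682; balance=628171-95682=532489
8. interest=⌊532489·155/10000⌋=8253; principal=105418-8253=97165; balance=532489-97165=435324
9. interest=⌊435324·155/10000⌋=6747; principal=105418-6747=98671; balance=435324-98671=336653
10. interest=⌊336653·155/10000⌋=5218; principal=105418-5218=100200; balance=336653-100200=236453
11. interest=⌊236453·155/10000⌋=3665; principal=105418-3665=101753; balance=236453-101753=134700
12. interest=⌊134700·155/10000⌋=2087; principal=105418-2087=103331; balance=134700-103331=31369

1 18171 87247 1085114
2 16819 88599 996515
3 15445 89973 906542
4 14051 91367 815175
5 12635 92783 722392
6 11197 94221 628171
7 9736 95682 532489
8 8253 97165 435324
9 6747 98671 336653
10 5218 100200 236453
11 3665 101753 134700
12 2087 103331 31369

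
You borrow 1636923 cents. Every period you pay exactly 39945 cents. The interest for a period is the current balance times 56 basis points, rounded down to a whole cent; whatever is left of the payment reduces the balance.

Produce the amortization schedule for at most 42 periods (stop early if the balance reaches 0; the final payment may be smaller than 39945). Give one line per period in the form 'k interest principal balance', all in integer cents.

1. interest=⌊1636923·56/10000⌋=9166; principal=39945-9166=30779; balance=1636923-30779=1606144
2. interest=⌊1606144·56/10000⌋=8994; principal=39945-8994=30951; balance=1606144-30951=1575193
3. interest=⌊1575193·56/10000⌋=8821; principal=39945-8821=31124; balance=1575193-31124=1544069
4. interest=⌊1544069·56/10000⌋=8646; principal=39945-8646=31299; balance=1544069-31299=1512770
5. interest=⌊1512770·56/10000⌋=8471; principal=39945-8471=31474; balance=1512770-31474=1481296
6. interest=⌊1481296·56/10000⌋=8295; principal=39945-8295=31650; balance=1481296-31650=1449646
7. interest=⌊1449646·56/10000⌋=8118; principal=39945-8118=31827; balance=1449646-31827=1417819
8. interest=⌊1417819·56/10000⌋=7939; principal=39945-7939=32006; balance=1417819-32006=1385813
9. interest=⌊1385813·56/10000⌋=7760; principal=39945-7760=32185; balance=1385813-32185=1353628
10. interest=⌊1353628·56/10000⌋=7580; principal=39945-7580=32365; balance=1353628-32365=1321263
11. interest=⌊1321263·56/10000⌋=7399; principal=39945-7399=32546; balance=1321263-32546=1288717
12. interest=⌊1288717·56/10000⌋=7216; principal=39945-7216=32729; balance=1288717-32729=1255988
13. interest=⌊1255988·56/10000⌋=7033; principal=39945-7033=32912; balance=1255988-32912=1223076
14. interest=⌊1223076·56/10000⌋=6849; principal=39945-6849=33096; balance=1223076-33096=1189980
15. interest=⌊1189980·56/10000⌋=6663; principal=39945-6663=33282; balance=1189980-33282=1156698
16. interest=⌊1156698·56/10000⌋=6477; principal=39945-6477=33468; balance=1156698-33468=1123230
17. interest=⌊1123230·56/10000⌋=6290; principal=39945-6290=33655; balance=1123230-33655=1089575
18. interest=⌊1089575·56/10000⌋=6101; principal=39945-6101=33844; balance=1089575-33844=1055731
19. interest=⌊1055731·56/10000⌋=5912; principal=39945-5912=34033; balance=1055731-34033=1021698
20. interest=⌊1021698·56/10000⌋=5721; principal=39945-5721=34224; balance=1021698-34224=987474
21. interest=⌊987474·56/10000⌋=5529; principal=39945-5529=34416; balance=987474-34416=953058
22. interest=⌊953058·56/10000⌋=5337; principal=39945-5337=34608; balance=953058-34608=918450
23. interest=⌊918450·56/10000⌋=5143; principal=39945-5143=34802; balance=918450-34802=883648
24. interest=⌊883648·56/10000⌋=4948; principal=39945-4948=34997; balance=883648-34997=848651
25. interest=⌊848651·56/10000⌋=4752; principal=39945-4752=35193; balance=848651-35193=813458
26. interest=⌊813458·56/10000⌋=4555; principal=39945-4555=35390; balance=813458-35390=778068
27. interest=⌊778068·56/10000⌋=4357; principal=39945-4357=35588; balance=778068-35588=742480
28. interest=⌊742480·56/10000⌋=4157; principal=39945-4157=35788; balance=742480-35788=706692
29. interest=⌊706692·56/10000⌋=3957; principal=39945-3957=35988; balance=706692-35988=670704
30. interest=⌊670704·56/10000⌋=3755; principal=39945-3755=36190; balance=670704-36190=634514
31. interest=⌊634514·56/10000⌋=3553; principal=39945-3553=36392; balance=634514-36392=598122
32. interest=⌊598122·56/10000⌋=3349; principal=39945-3349=36596; balance=598122-36596=561526
33. interest=⌊561526·56/10000⌋=3144; principal=39945-3144=36801; balance=561526-36801=524725
34. interest=⌊524725·56/10000⌋=2938; principal=39945-2938=37007; balance=524725-37007=487718
35. interest=⌊487718·56/10000⌋=2731; principal=39945-2731=37214; balance=487718-37214=450504
36. interest=⌊450504·56/10000⌋=2522; principal=39945-2522=37423; balance=450504-37423=413081
37. interest=⌊413081·56/10000⌋=2313; principal=39945-2313=37632; balance=413081-37632=375449
38. interest=⌊375449·56/10000⌋=2102; principal=39945-2102=37843; balance=375449-37843=337606
39. interest=⌊337606·56/10000⌋=1890; principal=39945-1890=38055; balance=337606-38055=299551
40. interest=⌊299551·56/10000⌋=1677; principal=39945-1677=38268; balance=299551-38268=261283
41. interest=⌊261283·56/10000⌋=1463; principal=39945-1463=38482; balance=261283-38482=222801
42. interest=⌊222801·56/10000⌋=1247; principal=39945-1247=38698; balance=222801-38698=184103

1 9166 30779 1606144
2 8994 30951 1575193
3 8821 31124 1544069
4 8646 31299 1512770
5 8471 31474 1481296
6 8295 31650 1449646
7 8118 31827 1417819
8 7939 32006 1385813
9 7760 32185 1353628
10 7580 32365 1321263
11 7399 32546 1288717
12 7216 32729 1255988
13 7033 32912 1223076
14 6849 33096 1189980
15 6663 33282 1156698
16 6477 33468 1123230
17 6290 33655 1089575
18 6101 33844 1055731
19 5912 34033 1021698
20 5721 34224 987474
21 5529 34416 953058
22 5337 34608 918450
23 5143 34802 883648
24 4948 34997 848651
25 4752 35193 813458
26 4555 35390 778068
27 4357 35588 742480
28 4157 35788 706692
29 3957 35988 670704
30 3755 36190 634514
31 3553 36392 598122
32 3349 36596 561526
33 3144 36801 524725
34 2938 37007 487718
35 2731 37214 450504
36 2522 37423 413081
37 2313 37632 375449
38 2102 37843 337606
39 1890 38055 299551
40 1677 38268 261283
41 1463 38482 222801
42 1247 38698 184103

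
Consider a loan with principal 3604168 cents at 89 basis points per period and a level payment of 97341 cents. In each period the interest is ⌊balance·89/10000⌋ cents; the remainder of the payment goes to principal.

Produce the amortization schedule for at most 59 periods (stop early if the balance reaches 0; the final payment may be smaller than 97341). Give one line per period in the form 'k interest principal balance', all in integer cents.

1 32077 65264 3538904
2 31496 65845 3473059
3 30910 66431 3406628
4 30318 67023 3339605
5 29722 67619 3271986
6 29120 68221 3203765
7 28513 68828 3134937
8 27900 69441 3065496
9 27282 70059 2995437
10 26659 70682 2924755
11 26030 71311 2853444
12 25395 71946 2781498
13 24755 72586 2708912
14 24109 73232 2635680
15 23457 73884 2561796
16 22799 74542 2487254
17 22136 75205 2412049
18 21467 75874 2336175
19 20791 76550 2259625
20 20110 77231 2182394
21 19423 77918 2104476
22 18729 78612 2025864
23 18030 79311 1946553
24 17324 80017 1866536
25 16612 80729 1785807
26 15893 81448 1704359
27 15168 82173 1622186
28 14437 82904 1539282
29 13699 83642 1455640
30 12955 84386 1371254
31 12204 85137 1286117
32 11446 85895 1200222
33 10681 86660 1113562
34 9910 87431 1026131
35 9132 88209 937922
36 8347 88994 848928
37 7555 89786 759142
38 6756 90585 668557
39 5950 91391 577166
40 5136 92205 484961
41 4316 93025 391936
42 3488 93853 298083
43 2652 94689 203394
44 1810 95531 107863
45 959 96382 11481
46 102 11481 0

1. interest=⌊3604168·89/10000⌋=32077; principal=97341-32077=65264; balance=3604168-65264=3538904
2. interest=⌊3538904·89/10000⌋=31496; principal=97341-31496=65845; balance=3538904-65845=3473059
3. interest=⌊3473059·89/10000⌋=30910; principal=97341-30910=66431; balance=3473059-66431=3406628
4. interest=⌊3406628·89/10000⌋=30318; principal=97341-30318=67023; balance=3406628-67023=3339605
5. interest=⌊3339605·89/10000⌋=29722; principal=97341-29722=67619; balance=3339605-67619=3271986
6. interest=⌊3271986·89/10000⌋=29120; principal=97341-29120=68221; balance=3271986-68221=3203765
7. interest=⌊3203765·89/10000⌋=28513; principal=97341-28513=68828; balance=3203765-68828=3134937
8. interest=⌊3134937·89/10000⌋=27900; principal=97341-27900=69441; balance=3134937-69441=3065496
9. interest=⌊3065496·89/10000⌋=27282; principal=97341-27282=70059; balance=3065496-70059=2995437
10. interest=⌊2995437·89/10000⌋=26659; principal=97341-26659=70682; balance=2995437-70682=2924755
11. interest=⌊2924755·89/10000⌋=26030; principal=97341-26030=71311; balance=2924755-71311=2853444
12. interest=⌊2853444·89/10000⌋=25395; principal=97341-25395=71946; balance=2853444-71946=2781498
13. interest=⌊2781498·89/10000⌋=24755; principal=97341-24755=72586; balance=2781498-72586=2708912
14. interest=⌊2708912·89/10000⌋=24109; principal=97341-24109=73232; balance=2708912-73232=2635680
15. interest=⌊2635680·89/10000⌋=23457; principal=97341-23457=73884; balance=2635680-73884=2561796
16. interest=⌊2561796·89/10000⌋=22799; principal=97341-22799=74542; balance=2561796-74542=2487254
17. interest=⌊2487254·89/10000⌋=22136; principal=97341-22136=75205; balance=2487254-75205=2412049
18. interest=⌊2412049·89/10000⌋=21467; principal=97341-21467=75874; balance=2412049-75874=2336175
19. interest=⌊2336175·89/10000⌋=20791; principal=97341-20791=76550; balance=2336175-76550=2259625
20. interest=⌊2259625·89/10000⌋=20110; principal=97341-20110=77231; balance=2259625-77231=2182394
21. interest=⌊2182394·89/10000⌋=19423; principal=97341-19423=77918; balance=2182394-77918=2104476
22. interest=⌊2104476·89/10000⌋=18729; principal=97341-18729=78612; balance=2104476-78612=2025864
23. interest=⌊2025864·89/10000⌋=18030; principal=97341-18030=79311; balance=2025864-79311=1946553
24. interest=⌊1946553·89/10000⌋=17324; principal=97341-17324=80017; balance=1946553-80017=1866536
25. interest=⌊1866536·89/10000⌋=16612; principal=97341-16612=80729; balance=1866536-80729=1785807
26. interest=⌊1785807·89/10000⌋=15893; principal=97341-15893=81448; balance=1785807-81448=1704359
27. interest=⌊1704359·89/10000⌋=15168; principal=97341-15168=82173; balance=1704359-82173=1622186
28. interest=⌊1622186·89/10000⌋=14437; principal=97341-14437=82904; balance=1622186-82904=1539282
29. interest=⌊1539282·89/10000⌋=13699; principal=97341-13699=83642; balance=1539282-83642=1455640
30. interest=⌊1455640·89/10000⌋=12955; principal=97341-12955=84386; balance=1455640-84386=1371254
31. interest=⌊1371254·89/10000⌋=12204; principal=97341-12204=85137; balance=1371254-85137=1286117
32. interest=⌊1286117·89/10000⌋=11446; principal=97341-11446=85895; balance=1286117-85895=1200222
33. interest=⌊1200222·89/10000⌋=10681; principal=97341-10681=86660; balance=1200222-86660=1113562
34. interest=⌊1113562·89/10000⌋=9910; principal=97341-9910=87431; balance=1113562-87431=1026131
35. interest=⌊1026131·89/10000⌋=9132; principal=97341-9132=88209; balance=1026131-88209=937922
36. interest=⌊937922·89/10000⌋=8347; principal=97341-8347=88994; balance=937922-88994=848928
37. interest=⌊848928·89/10000⌋=7555; principal=97341-7555=89786; balance=848928-89786=759142
38. interest=⌊759142·89/10000⌋=6756; principal=97341-6756=90585; balance=759142-90585=668557
39. interest=⌊668557·89/10000⌋=5950; principal=97341-5950=91391; balance=668557-91391=577166
40. interest=⌊577166·89/10000⌋=5136; principal=97341-5136=92205; balance=577166-92205=484961
41. interest=⌊484961·89/10000⌋=4316; principal=97341-4316=93025; balance=484961-93025=391936
42. interest=⌊391936·89/10000⌋=3488; principal=97341-3488=93853; balance=391936-93853=298083
43. interest=⌊298083·89/10000⌋=2652; principal=97341-2652=94689; balance=298083-94689=203394
44. interest=⌊203394·89/10000⌋=1810; principal=97341-1810=95531; balance=203394-95531=107863
45. interest=⌊107863·89/10000⌋=959; principal=97341-959=96382; balance=107863-96382=11481
46. interest=⌊11481·89/10000⌋=102; principal=min(97341-102,11481)=11481; balance=11481-11481=0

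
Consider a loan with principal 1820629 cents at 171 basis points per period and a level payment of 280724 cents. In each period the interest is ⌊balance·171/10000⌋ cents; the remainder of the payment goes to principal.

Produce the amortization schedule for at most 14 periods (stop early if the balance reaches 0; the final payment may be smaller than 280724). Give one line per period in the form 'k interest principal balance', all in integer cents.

1. interest=⌊1820629·171/10000⌋=31132; principal=280724-31132=249592; balance=1820629-249592=1571037
2. interest=⌊1571037·171/10000⌋=26864; principal=280724-26864=253860; balance=1571037-253860=1317177
3. interest=⌊1317177·171/10000⌋=22523; principal=280724-22523=258201; balance=1317177-258201=1058976
4. interest=⌊1058976·171/10000⌋=18108; principal=280724-18108=262616; balance=1058976-262616=796360
5. interest=⌊796360·171/10000⌋=13617; principal=280724-13617=267107; balance=796360-267107=529253
6. interest=⌊529253·171/10000⌋=9050; principal=280724-9050=271674; balance=529253-271674=257579
7. interest=⌊257579·171/10000⌋=4404; principal=min(280724-4404,257579)=257579; balance=257579-257579=0

1 31132 249592 1571037
2 26864 253860 1317177
3 22523 258201 1058976
4 18108 262616 796360
5 13617 267107 529253
6 9050 271674 257579
7 4404 257579 0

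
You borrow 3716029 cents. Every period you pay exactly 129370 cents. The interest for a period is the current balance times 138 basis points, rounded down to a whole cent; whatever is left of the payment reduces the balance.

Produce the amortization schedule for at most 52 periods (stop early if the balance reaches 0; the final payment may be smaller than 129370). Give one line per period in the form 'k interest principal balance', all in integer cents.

1 51281 78089 3637940
2 50203 79167 3558773
3 49111 80259 3478514
4 48003 81367 3397147
5 46880 82490 3314657
6 45742 83628 3231029
7 44588 84782 3146247
8 43418 85952 3060295
9 42232 87138 2973157
10 41029 88341 2884816
11 39810 89560 2795256
12 38574 90796 2704460
13 37321 92049 2612411
14 36051 93319 2519092
15 34763 94607 2424485
16 33457 95913 2328572
17 32134 97236 2231336
18 30792 98578 2132758
19 29432 99938 2032820
20 28052 101318 1931502
21 26654 102716 1828786
22 25237 104133 1724653
23 23800 105570 1619083
24 22343 107027 1512056
25 20866 108504 1403552
26 19369 110001 1293551
27 17851 111519 1182032
28 16312 113058 1068974
29 14751 114619 954355
30 13170 116200 838155
31 11566 117804 720351
32 9940 119430 600921
33 8292 121078 479843
34 6621 122749 357094
35 4927 124443 232651
36 3210 126160 106491
37 1469 106491 0

1. interest=⌊3716029·138/10000⌋=51281; principal=129370-51281=78089; balance=3716029-78089=3637940
2. interest=⌊3637940·138/10000⌋=50203; principal=129370-50203=79167; balance=3637940-79167=3558773
3. interest=⌊3558773·138/10000⌋=49111; principal=129370-49111=80259; balance=3558773-80259=3478514
4. interest=⌊3478514·138/10000⌋=48003; principal=129370-48003=81367; balance=3478514-81367=3397147
5. interest=⌊3397147·138/10000⌋=46880; principal=129370-46880=82490; balance=3397147-82490=3314657
6. interest=⌊3314657·138/10000⌋=45742; principal=129370-45742=83628; balance=3314657-83628=3231029
7. interest=⌊3231029·138/10000⌋=44588; principal=129370-44588=84782; balance=3231029-84782=3146247
8. interest=⌊3146247·138/10000⌋=43418; principal=129370-43418=85952; balance=3146247-85952=3060295
9. interest=⌊3060295·138/10000⌋=42232; principal=129370-42232=87138; balance=3060295-87138=2973157
10. interest=⌊2973157·138/10000⌋=41029; principal=129370-41029=88341; balance=2973157-88341=2884816
11. interest=⌊2884816·138/10000⌋=39810; principal=129370-39810=89560; balance=2884816-89560=2795256
12. interest=⌊2795256·138/10000⌋=38574; principal=129370-38574=90796; balance=2795256-90796=2704460
13. interest=⌊2704460·138/10000⌋=37321; principal=129370-37321=92049; balance=2704460-92049=2612411
14. interest=⌊2612411·138/10000⌋=36051; principal=129370-36051=93319; balance=2612411-93319=2519092
15. interest=⌊2519092·138/10000⌋=34763; principal=129370-34763=94607; balance=2519092-94607=2424485
16. interest=⌊2424485·138/10000⌋=33457; principal=129370-33457=95913; balance=2424485-95913=2328572
17. interest=⌊2328572·138/10000⌋=32134; principal=129370-32134=97236; balance=2328572-97236=2231336
18. interest=⌊2231336·138/10000⌋=30792; principal=129370-30792=98578; balance=2231336-98578=2132758
19. interest=⌊2132758·138/10000⌋=29432; principal=129370-29432=99938; balance=2132758-99938=2032820
20. interest=⌊2032820·138/10000⌋=28052; principal=129370-28052=101318; balance=2032820-101318=1931502
21. interest=⌊1931502·138/10000⌋=26654; principal=129370-26654=102716; balance=1931502-102716=1828786
22. interest=⌊1828786·138/10000⌋=25237; principal=129370-25237=104133; balance=1828786-104133=1724653
23. interest=⌊1724653·138/10000⌋=23800; principal=129370-23800=105570; balance=1724653-105570=1619083
24. interest=⌊1619083·138/10000⌋=22343; principal=129370-22343=107027; balance=1619083-107027=1512056
25. interest=⌊1512056·138/10000⌋=20866; principal=129370-20866=108504; balance=1512056-108504=1403552
26. interest=⌊1403552·138/10000⌋=19369; principal=129370-19369=110001; balance=1403552-110001=1293551
27. interest=⌊1293551·138/10000⌋=17851; principal=129370-17851=111519; balance=1293551-111519=1182032
28. interest=⌊1182032·138/10000⌋=16312; principal=129370-16312=113058; balance=1182032-113058=1068974
29. interest=⌊1068974·138/10000⌋=14751; principal=129370-14751=114619; balance=1068974-114619=954355
30. interest=⌊954355·138/10000⌋=13170; principal=129370-13170=116200; balance=954355-116200=838155
31. interest=⌊838155·138/10000⌋=11566; principal=129370-11566=117804; balance=838155-117804=720351
32. interest=⌊720351·138/10000⌋=9940; principal=129370-9940=119430; balance=720351-119430=600921
33. interest=⌊600921·138/10000⌋=8292; principal=129370-8292=121078; balance=600921-121078=479843
34. interest=⌊479843·138/10000⌋=6621; principal=129370-6621=122749; balance=479843-122749=357094
35. interest=⌊357094·138/10000⌋=4927; principal=129370-4927=124443; balance=357094-124443=232651
36. interest=⌊232651·138/10000⌋=3210; principal=129370-3210=126160; balance=232651-126160=106491
37. interest=⌊106491·138/10000⌋=1469; principal=min(129370-1469,106491)=106491; balance=106491-106491=0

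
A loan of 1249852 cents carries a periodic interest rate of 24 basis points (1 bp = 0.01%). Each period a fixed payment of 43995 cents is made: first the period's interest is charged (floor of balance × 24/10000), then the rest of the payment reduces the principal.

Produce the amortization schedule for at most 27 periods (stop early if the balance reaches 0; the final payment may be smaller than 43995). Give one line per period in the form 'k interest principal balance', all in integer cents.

1. interest=⌊1249852·24/10000⌋=2999; principal=43995-2999=40996; balance=1249852-40996=1208856
2. interest=⌊1208856·24/10000⌋=2901; principal=43995-2901=41094; balance=1208856-41094=1167762
3. interest=⌊1167762·24/10000⌋=2802; principal=43995-2802=41193; balance=1167762-41193=1126569
4. interest=⌊1126569·24/10000⌋=2703; principal=43995-2703=41292; balance=1126569-41292=1085277
5. interest=⌊1085277·24/10000⌋=2604; principal=43995-2604=41391; balance=1085277-41391=1043886
6. interest=⌊1043886·24/10000⌋=2505; principal=43995-2505=41490; balance=1043886-41490=1002396
7. interest=⌊1002396·24/10000⌋=2405; principal=43995-2405=41590; balance=1002396-41590=960806
8. interest=⌊960806·24/10000⌋=2305; principal=43995-2305=41690; balance=960806-41690=919116
9. interest=⌊919116·24/10000⌋=2205; principal=43995-2205=41790; balance=919116-41790=877326
10. interest=⌊877326·24/10000⌋=2105; principal=43995-2105=41890; balance=877326-41890=835436
11. interest=⌊835436·24/10000⌋=2005; principal=43995-2005=41990; balance=835436-41990=793446
12. interest=⌊793446·24/10000⌋=1904; principal=43995-1904=42091; balance=793446-42091=751355
13. interest=⌊751355·24/10000⌋=1803; principal=43995-1803=42192; balance=751355-42192=709163
14. interest=⌊709163·24/10000⌋=1701; principal=43995-1701=42294; balance=709163-42294=666869
15. interest=⌊666869·24/10000⌋=1600; principal=43995-1600=42395; balance=666869-42395=624474
16. interest=⌊624474·24/10000⌋=1498; principal=43995-1498=42497; balance=624474-42497=581977
17. interest=⌊581977·24/10000⌋=1396; principal=43995-1396=42599; balance=581977-42599=539378
18. interest=⌊539378·24/10000⌋=1294; principal=43995-1294=42701; balance=539378-42701=496677
19. interest=⌊496677·24/10000⌋=1192; principal=43995-1192=42803; balance=496677-42803=453874
20. interest=⌊453874·24/10000⌋=1089; principal=43995-1089=42906; balance=453874-42906=410968
21. interest=⌊410968·24/10000⌋=986; principal=43995-986=43009; balance=410968-43009=367959
22. interest=⌊367959·24/10000⌋=883; principal=43995-883=43112; balance=367959-43112=324847
23. interest=⌊324847·24/10000⌋=779; principal=43995-779=43216; balance=324847-43216=281631
24. interest=⌊281631·24/10000⌋=675; principal=43995-675=43320; balance=281631-43320=238311
25. interest=⌊238311·24/10000⌋=571; principal=43995-571=43424; balance=238311-43424=194887
26. interest=⌊194887·24/10000⌋=467; principal=43995-467=43528; balance=194887-43528=151359
27. interest=⌊151359·24/10000⌋=363; principal=43995-363=43632; balance=151359-43632=107727

1 2999 40996 1208856
2 2901 41094 1167762
3 2802 41193 1126569
4 2703 41292 1085277
5 2604 41391 1043886
6 2505 41490 1002396
7 2405 41590 960806
8 2305 41690 919116
9 2205 41790 877326
10 2105 41890 835436
11 2005 41990 793446
12 1904 42091 751355
13 1803 42192 709163
14 1701 42294 666869
15 1600 42395 624474
16 1498 42497 581977
17 1396 42599 539378
18 1294 42701 496677
19 1192 42803 453874
20 1089 42906 410968
21 986 43009 367959
22 883 43112 324847
23 779 43216 281631
24 675 43320 238311
25 571 43424 194887
26 467 43528 151359
27 363 43632 107727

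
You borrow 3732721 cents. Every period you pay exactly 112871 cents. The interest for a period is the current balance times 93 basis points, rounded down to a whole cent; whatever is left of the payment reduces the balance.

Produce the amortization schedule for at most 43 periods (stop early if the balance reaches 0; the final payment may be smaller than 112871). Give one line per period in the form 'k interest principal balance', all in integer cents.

1 34714 78157 3654564
2 33987 78884 3575680
3 33253 79618 3496062
4 32513 80358 3415704
5 31766 81105 3334599
6 31011 81860 3252739
7 30250 82621 3170118
8 29482 83389 3086729
9 28706 84165 3002564
10 27923 84948 2917616
11 27133 85738 2831878
12 26336 86535 2745343
13 25531 87340 2658003
14 24719 88152 2569851
15 23899 88972 2480879
16 23072 89799 2391080
17 22237 90634 2300446
18 21394 91477 2208969
19 20543 92328 2116641
20 19684 93187 2023454
21 18818 94053 1929401
22 17943 94928 1834473
23 17060 95811 1738662
24 16169 96702 1641960
25 15270 97601 1544359
26 14362 98509 1445850
27 13446 99425 1346425
28 12521 100350 1246075
29 11588 101283 1144792
30 10646 102225 1042567
31 9695 103176 939391
32 8736 104135 835256
33 7767 105104 730152
34 6790 106081 624071
35 5803 107068 517003
36 4808 108063 408940
37 3803 109068 299872
38 2788 110083 189789
39 1765 111106 78683
40 731 78683 0

1. interest=⌊3732721·93/10000⌋=34714; principal=112871-34714=78157; balance=3732721-78157=3654564
2. interest=⌊3654564·93/10000⌋=33987; principal=112871-33987=78884; balance=3654564-78884=3575680
3. interest=⌊3575680·93/10000⌋=33253; principal=112871-33253=79618; balance=3575680-79618=3496062
4. interest=⌊3496062·93/10000⌋=32513; principal=112871-32513=80358; balance=3496062-80358=3415704
5. interest=⌊3415704·93/10000⌋=31766; principal=112871-31766=81105; balance=3415704-81105=3334599
6. interest=⌊3334599·93/10000⌋=31011; principal=112871-31011=81860; balance=3334599-81860=3252739
7. interest=⌊3252739·93/10000⌋=30250; principal=112871-30250=82621; balance=3252739-82621=3170118
8. interest=⌊3170118·93/10000⌋=29482; principal=112871-29482=83389; balance=3170118-83389=3086729
9. interest=⌊3086729·93/10000⌋=28706; principal=112871-28706=84165; balance=3086729-84165=3002564
10. interest=⌊3002564·93/10000⌋=27923; principal=112871-27923=84948; balance=3002564-84948=2917616
11. interest=⌊2917616·93/10000⌋=27133; principal=112871-27133=85738; balance=2917616-85738=2831878
12. interest=⌊2831878·93/10000⌋=26336; principal=112871-26336=86535; balance=2831878-86535=2745343
13. interest=⌊2745343·93/10000⌋=25531; principal=112871-25531=87340; balance=2745343-87340=2658003
14. interest=⌊2658003·93/10000⌋=24719; principal=112871-24719=88152; balance=2658003-88152=2569851
15. interest=⌊2569851·93/10000⌋=23899; principal=112871-23899=88972; balance=2569851-88972=2480879
16. interest=⌊2480879·93/10000⌋=23072; principal=112871-23072=89799; balance=2480879-89799=2391080
17. interest=⌊2391080·93/10000⌋=22237; principal=112871-22237=90634; balance=2391080-90634=2300446
18. interest=⌊2300446·93/10000⌋=21394; principal=112871-21394=91477; balance=2300446-91477=2208969
19. interest=⌊2208969·93/10000⌋=20543; principal=112871-20543=92328; balance=2208969-92328=2116641
20. interest=⌊2116641·93/10000⌋=19684; principal=112871-19684=93187; balance=2116641-93187=2023454
21. interest=⌊2023454·93/10000⌋=18818; principal=112871-18818=94053; balance=2023454-94053=1929401
22. interest=⌊1929401·93/10000⌋=17943; principal=112871-17943=94928; balance=1929401-94928=1834473
23. interest=⌊1834473·93/10000⌋=17060; principal=112871-17060=95811; balance=1834473-95811=1738662
24. interest=⌊1738662·93/10000⌋=16169; principal=112871-16169=96702; balance=1738662-96702=1641960
25. interest=⌊1641960·93/10000⌋=15270; principal=112871-15270=97601; balance=1641960-97601=1544359
26. interest=⌊1544359·93/10000⌋=14362; principal=112871-14362=98509; balance=1544359-98509=1445850
27. interest=⌊1445850·93/10000⌋=13446; principal=112871-13446=99425; balance=1445850-99425=1346425
28. interest=⌊1346425·93/10000⌋=12521; principal=112871-12521=100350; balance=1346425-100350=1246075
29. interest=⌊1246075·93/10000⌋=11588; principal=112871-11588=101283; balance=1246075-101283=1144792
30. interest=⌊1144792·93/10000⌋=10646; principal=112871-10646=102225; balance=1144792-102225=1042567
31. interest=⌊1042567·93/10000⌋=9695; principal=112871-9695=103176; balance=1042567-103176=939391
32. interest=⌊939391·93/10000⌋=8736; principal=112871-8736=104135; balance=939391-104135=835256
33. interest=⌊835256·93/10000⌋=7767; principal=112871-7767=105104; balance=835256-105104=730152
34. interest=⌊730152·93/10000⌋=6790; principal=112871-6790=106081; balance=730152-106081=624071
35. interest=⌊624071·93/10000⌋=5803; principal=112871-5803=107068; balance=624071-107068=517003
36. interest=⌊517003·93/10000⌋=4808; principal=112871-4808=108063; balance=517003-108063=408940
37. interest=⌊408940·93/10000⌋=3803; principal=112871-3803=109068; balance=408940-109068=299872
38. interest=⌊299872·93/10000⌋=2788; principal=112871-2788=110083; balance=299872-110083=189789
39. interest=⌊189789·93/10000⌋=1765; principal=112871-1765=111106; balance=189789-111106=78683
40. interest=⌊78683·93/10000⌋=731; principal=min(112871-731,78683)=78683; balance=78683-78683=0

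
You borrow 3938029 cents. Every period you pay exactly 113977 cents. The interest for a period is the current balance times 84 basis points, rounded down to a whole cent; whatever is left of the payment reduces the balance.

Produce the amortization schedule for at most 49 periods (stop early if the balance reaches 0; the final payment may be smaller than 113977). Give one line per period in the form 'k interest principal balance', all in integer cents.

1. interest=⌊3938029·84/10000⌋=33079; principal=113977-33079=80898; balance=3938029-80898=3857131
2. interest=⌊3857131·84/10000⌋=32399; principal=113977-32399=81578; balance=3857131-81578=3775553
3. interest=⌊3775553·84/10000⌋=31714; principal=113977-31714=82263; balance=3775553-82263=3693290
4. interest=⌊3693290·84/10000⌋=31023; principal=113977-31023=82954; balance=3693290-82954=3610336
5. interest=⌊3610336·84/10000⌋=30326; principal=113977-30326=83651; balance=3610336-83651=3526685
6. interest=⌊3526685·84/10000⌋=29624; principal=113977-29624=84353; balance=3526685-84353=3442332
7. interest=⌊3442332·84/10000⌋=28915; principal=113977-28915=85062; balance=3442332-85062=3357270
8. interest=⌊3357270·84/10000⌋=28201; principal=113977-28201=85776; balance=3357270-85776=3271494
9. interest=⌊3271494·84/10000⌋=27480; principal=113977-27480=86497; balance=3271494-86497=3184997
10. interest=⌊3184997·84/10000⌋=26753; principal=113977-26753=87224; balance=3184997-87224=3097773
11. interest=⌊3097773·84/10000⌋=26021; principal=113977-26021=87956; balance=3097773-87956=3009817
12. interest=⌊3009817·84/10000⌋=25282; principal=113977-25282=88695; balance=3009817-88695=2921122
13. interest=⌊2921122·84/10000⌋=24537; principal=113977-24537=89440; balance=2921122-89440=2831682
14. interest=⌊2831682·84/10000⌋=23786; principal=113977-23786=90191; balance=2831682-90191=2741491
15. interest=⌊2741491·84/10000⌋=23028; principal=113977-23028=90949; balance=2741491-90949=2650542
16. interest=⌊2650542·84/10000⌋=22264; principal=113977-22264=91713; balance=2650542-91713=2558829
17. interest=⌊2558829·84/10000⌋=21494; principal=113977-21494=92483; balance=2558829-92483=2466346
18. interest=⌊2466346·84/10000⌋=20717; principal=113977-20717=93260; balance=2466346-93260=2373086
19. interest=⌊2373086·84/10000⌋=19933; principal=113977-19933=94044; balance=2373086-94044=2279042
20. interest=⌊2279042·84/10000⌋=19143; principal=113977-19143=94834; balance=2279042-94834=2184208
21. interest=⌊2184208·84/10000⌋=18347; principal=113977-18347=95630; balance=2184208-95630=2088578
22. interest=⌊2088578·84/10000⌋=17544; principal=113977-17544=96433; balance=2088578-96433=1992145
23. interest=⌊1992145·84/10000⌋=16734; principal=113977-16734=97243; balance=1992145-97243=1894902
24. interest=⌊1894902·84/10000⌋=15917; principal=113977-15917=98060; balance=1894902-98060=1796842
25. interest=⌊1796842·84/10000⌋=15093; principal=113977-15093=98884; balance=1796842-98884=1697958
26. interest=⌊1697958·84/10000⌋=14262; principal=113977-14262=99715; balance=1697958-99715=1598243
27. interest=⌊1598243·84/10000⌋=13425; principal=113977-13425=100552; balance=1598243-100552=1497691
28. interest=⌊1497691·84/10000⌋=12580; principal=113977-12580=101397; balance=1497691-101397=1396294
29. interest=⌊1396294·84/10000⌋=11728; principal=113977-11728=102249; balance=1396294-102249=1294045
30. interest=⌊1294045·84/10000⌋=10869; principal=113977-10869=103108; balance=1294045-103108=1190937
31. interest=⌊1190937·84/10000⌋=10003; principal=113977-10003=103974; balance=1190937-103974=1086963
32. interest=⌊1086963·84/10000⌋=9130; principal=113977-9130=104847; balance=1086963-104847=982116
33. interest=⌊982116·84/10000⌋=8249; principal=113977-8249=105728; balance=982116-105728=876388
34. interest=⌊876388·84/10000⌋=7361; principal=113977-7361=106616; balance=876388-106616=769772
35. interest=⌊769772·84/10000⌋=6466; principal=113977-6466=107511; balance=769772-107511=662261
36. interest=⌊662261·84/10000⌋=5562; principal=113977-5562=108415; balance=662261-108415=553846
37. interest=⌊553846·84/10000⌋=4652; principal=113977-4652=109325; balance=553846-109325=444521
38. interest=⌊444521·84/10000⌋=3733; principal=113977-3733=110244; balance=444521-110244=334277
39. interest=⌊334277·84/10000⌋=2807; principal=113977-2807=111170; balance=334277-111170=223107
40. interest=⌊223107·84/10000⌋=1874; principal=113977-1874=112103; balance=223107-112103=111004
41. interest=⌊111004·84/10000⌋=932; principal=min(113977-932,111004)=111004; balance=111004-111004=0

1 33079 80898 3857131
2 32399 81578 3775553
3 31714 82263 3693290
4 31023 82954 3610336
5 30326 83651 3526685
6 29624 84353 3442332
7 28915 85062 3357270
8 28201 85776 3271494
9 27480 86497 3184997
10 26753 87224 3097773
11 26021 87956 3009817
12 25282 88695 2921122
13 24537 89440 2831682
14 23786 90191 2741491
15 23028 90949 2650542
16 22264 91713 2558829
17 21494 92483 2466346
18 20717 93260 2373086
19 19933 94044 2279042
20 19143 94834 2184208
21 18347 95630 2088578
22 17544 96433 1992145
23 16734 97243 1894902
24 15917 98060 1796842
25 15093 98884 1697958
26 14262 99715 1598243
27 13425 100552 1497691
28 12580 101397 1396294
29 11728 102249 1294045
30 10869 103108 1190937
31 10003 103974 1086963
32 9130 104847 982116
33 8249 105728 876388
34 7361 106616 769772
35 6466 107511 662261
36 5562 108415 553846
37 4652 109325 444521
38 3733 110244 334277
39 2807 111170 223107
40 1874 112103 111004
41 932 111004 0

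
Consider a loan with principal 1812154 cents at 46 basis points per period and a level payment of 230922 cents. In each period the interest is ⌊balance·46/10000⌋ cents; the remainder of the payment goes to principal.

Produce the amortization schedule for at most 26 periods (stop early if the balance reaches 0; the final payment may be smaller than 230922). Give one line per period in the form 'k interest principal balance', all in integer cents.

1 8335 222587 1589567
2 7312 223610 1365957
3 6283 224639 1141318
4 5250 225672 915646
5 4211 226711 688935
6 3169 227753 461182
7 2121 228801 232381
8 1068 229854 2527
9 11 2527 0

1. interest=⌊1812154·46/10000⌋=8335; principal=230922-8335=222587; balance=1812154-222587=1589567
2. interest=⌊1589567·46/10000⌋=7312; principal=230922-7312=223610; balance=1589567-223610=1365957
3. interest=⌊1365957·46/10000⌋=6283; principal=230922-6283=224639; balance=1365957-224639=1141318
4. interest=⌊1141318·46/10000⌋=5250; principal=230922-5250=225672; balance=1141318-225672=915646
5. interest=⌊915646·46/10000⌋=4211; principal=230922-4211=226711; balance=915646-226711=688935
6. interest=⌊688935·46/10000⌋=3169; principal=230922-3169=227753; balance=688935-227753=461182
7. interest=⌊461182·46/10000⌋=2121; principal=230922-2121=228801; balance=461182-228801=232381
8. interest=⌊232381·46/10000⌋=1068; principal=230922-1068=229854; balance=232381-229854=2527
9. interest=⌊2527·46/10000⌋=11; principal=min(230922-11,2527)=2527; balance=2527-2527=0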